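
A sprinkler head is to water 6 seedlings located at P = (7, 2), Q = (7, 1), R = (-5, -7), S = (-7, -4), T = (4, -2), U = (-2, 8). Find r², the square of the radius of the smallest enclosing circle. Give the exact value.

A smallest enclosing disk is always determined by at most three of the input points on its boundary.
The minimum enclosing circle is determined by three boundary points: P, R, U.
Their circumcentre is (-29/34, -1/34) with r² = 38025/578.
The farthest remaining point Q is at distance² 36257/578 ≤ 38025/578.

38025/578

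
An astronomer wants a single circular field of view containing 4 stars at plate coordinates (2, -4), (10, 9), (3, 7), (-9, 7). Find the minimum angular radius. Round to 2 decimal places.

A smallest enclosing disk is always determined by at most three of the input points on its boundary.
The minimum enclosing circle is determined by three boundary points: (2, -4), (10, 9), (-9, 7).
Their circumcentre is (31/42, 241/42) with r² = 85045/882.
The farthest remaining point (3, 7) is at distance² 5917/882 ≤ 85045/882.
r = √(85045/882) ≈ 9.82.

9.82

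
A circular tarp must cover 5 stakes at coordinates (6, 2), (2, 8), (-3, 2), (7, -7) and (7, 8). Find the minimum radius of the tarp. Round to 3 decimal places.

7.906

The farthest pair is (2, 8)–(7, -7) with squared distance 250. The circle on this segment as diameter has centre (4.5, 0.5) and r² = 250/4 = 62.5.
Check (6, 2): distance² to centre = 4.5 ≤ 62.5, so it lies inside.
All remaining points lie in this disk, and no smaller disk contains both endpoints, so this is the minimum enclosing circle.
r = √(62.5) ≈ 7.906.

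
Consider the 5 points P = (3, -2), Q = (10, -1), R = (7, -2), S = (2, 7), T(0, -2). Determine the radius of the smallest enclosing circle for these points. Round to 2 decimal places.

5.96

The minimum enclosing circle is determined by three boundary points: Q, S, T.
Their circumcentre is (103/22, 37/22) with r² = 8585/242.
The farthest remaining point R is at distance² 4581/242 ≤ 8585/242.
r = √(8585/242) ≈ 5.96.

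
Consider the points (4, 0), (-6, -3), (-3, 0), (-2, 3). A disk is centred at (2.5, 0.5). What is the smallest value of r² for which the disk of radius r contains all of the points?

The required radius is the distance from (2.5, 0.5) to the farthest point.
Squared distances: 2.5, 84.5, 30.5, 26.5.
Maximum is 84.5, attained at (-6, -3).

84.5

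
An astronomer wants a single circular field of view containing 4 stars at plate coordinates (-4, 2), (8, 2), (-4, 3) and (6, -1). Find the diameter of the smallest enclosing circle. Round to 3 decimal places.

12.042

The minimum enclosing circle of a finite set is fixed by two of the points (as a diameter) or three (as a circumcircle).
The farthest pair is (8, 2)–(-4, 3) with squared distance 145. The circle on this segment as diameter has centre (2, 2.5) and r² = 145/4 = 36.25.
Check (-4, 2): distance² to centre = 36.25 ≤ 36.25, so it lies inside.
All remaining points lie in this disk, and no smaller disk contains both endpoints, so this is the minimum enclosing circle.
Diameter = 2r = 2√(36.25) ≈ 12.042.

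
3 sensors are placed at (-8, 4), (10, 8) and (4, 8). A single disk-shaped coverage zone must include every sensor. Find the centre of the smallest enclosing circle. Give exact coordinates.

Call the three points A, B, C in the order given.
Side lengths²: AB² = 340, AC² = 160, BC² = 36.
Since AB² = 340 ≥ 160 + 36 = 196, the angle opposite AB is not acute, so the smallest enclosing circle has AB as diameter.
Centre = midpoint of AB = (1, 6), r² = 340/4 = 85.
Centre = (1, 6).

(1, 6)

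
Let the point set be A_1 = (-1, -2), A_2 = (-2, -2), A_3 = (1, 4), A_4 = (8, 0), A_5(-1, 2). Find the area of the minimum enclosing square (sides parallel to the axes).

The bounding box has width 10 and height 6.
An axis-aligned square enclosing the set must have side ≥ max(width, height).
So the minimum side is max(10, 6) = 10.
Area = 10² = 100.

100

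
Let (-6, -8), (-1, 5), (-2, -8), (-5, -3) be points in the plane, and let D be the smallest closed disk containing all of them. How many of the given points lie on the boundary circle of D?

The farthest pair is (-6, -8)–(-1, 5) with squared distance 194. The circle on this segment as diameter has centre (-3.5, -1.5) and r² = 194/4 = 48.5.
Check (-2, -8): distance² to centre = 44.5 ≤ 48.5, so it lies inside.
All remaining points lie in this disk, and no smaller disk contains both endpoints, so this is the minimum enclosing circle.
The points at distance exactly r from the centre are (-6, -8), (-1, 5) — 2 points.

2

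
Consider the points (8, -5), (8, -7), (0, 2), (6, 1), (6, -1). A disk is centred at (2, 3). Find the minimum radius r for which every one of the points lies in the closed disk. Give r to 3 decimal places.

11.662

The required radius is the distance from (2, 3) to the farthest point.
Squared distances: 100, 136, 5, 20, 32.
Maximum is 136, attained at (8, -7).
r = √136 ≈ 11.662.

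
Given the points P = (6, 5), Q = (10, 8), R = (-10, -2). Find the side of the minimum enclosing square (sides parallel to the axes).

20

The bounding box has width 20 and height 10.
An axis-aligned square enclosing the set must have side ≥ max(width, height).
So the minimum side is max(20, 10) = 20.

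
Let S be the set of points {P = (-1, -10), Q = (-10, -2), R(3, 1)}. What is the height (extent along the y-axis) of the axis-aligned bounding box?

11

max y = 1, min y = -10, so height = 11.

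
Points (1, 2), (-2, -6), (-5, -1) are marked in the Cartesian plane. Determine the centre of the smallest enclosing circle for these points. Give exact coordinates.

(-21/26, -49/26)

Call the three points A, B, C in the order given.
Side lengths²: AB² = 73, AC² = 45, BC² = 34.
Since AB² = 73 < 45 + 34 = 79, the triangle is acute, so the smallest enclosing circle is the circumcircle.
Circumcentre = (-21/26, -49/26), r² = 6205/338.
Centre = (-21/26, -49/26).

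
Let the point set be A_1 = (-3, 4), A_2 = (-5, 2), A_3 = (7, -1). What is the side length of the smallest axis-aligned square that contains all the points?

The bounding box has width 12 and height 5.
An axis-aligned square enclosing the set must have side ≥ max(width, height).
So the minimum side is max(12, 5) = 12.

12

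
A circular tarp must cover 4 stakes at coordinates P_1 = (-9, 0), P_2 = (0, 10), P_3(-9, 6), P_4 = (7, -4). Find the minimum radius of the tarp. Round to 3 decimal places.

A smallest enclosing disk is always determined by at most three of the input points on its boundary.
The farthest pair is P_3–P_4 with squared distance 356. The circle on this segment as diameter has centre (-1, 1) and r² = 356/4 = 89.
Check P_1: distance² to centre = 65 ≤ 89, so it lies inside.
All remaining points lie in this disk, and no smaller disk contains both endpoints, so this is the minimum enclosing circle.
r = √89 ≈ 9.434.

9.434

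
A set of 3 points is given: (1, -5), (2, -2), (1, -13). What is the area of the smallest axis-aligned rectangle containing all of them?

x ranges over [1, 2], width 1.
y ranges over [-13, -2], height 11.
Area = 1 × 11 = 11.

11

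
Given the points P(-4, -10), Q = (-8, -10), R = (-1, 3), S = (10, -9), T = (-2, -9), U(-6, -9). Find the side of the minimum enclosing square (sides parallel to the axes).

The bounding box has width 18 and height 13.
An axis-aligned square enclosing the set must have side ≥ max(width, height).
So the minimum side is max(18, 13) = 18.

18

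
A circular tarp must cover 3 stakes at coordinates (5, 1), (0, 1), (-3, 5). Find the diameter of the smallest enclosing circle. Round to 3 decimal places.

Call the three points A, B, C in the order given.
Side lengths²: AB² = 25, AC² = 80, BC² = 25.
Since AC² = 80 ≥ 25 + 25 = 50, the angle opposite AC is not acute, so the smallest enclosing circle has AC as diameter.
Centre = midpoint of AC = (1, 3), r² = 80/4 = 20.
Diameter = 2r = 2√20 ≈ 8.944.

8.944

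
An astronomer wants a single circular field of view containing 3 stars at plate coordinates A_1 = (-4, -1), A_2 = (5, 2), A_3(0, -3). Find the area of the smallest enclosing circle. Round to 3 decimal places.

70.686

Side lengths²: A_1A_2² = 90, A_1A_3² = 20, A_2A_3² = 50.
Since A_1A_2² = 90 ≥ 50 + 20 = 70, the angle opposite A_1A_2 is not acute, so the smallest enclosing circle has A_1A_2 as diameter.
Centre = midpoint of A_1A_2 = (0.5, 0.5), r² = 90/4 = 22.5.
Area = π·r² = π·22.5 ≈ 70.686.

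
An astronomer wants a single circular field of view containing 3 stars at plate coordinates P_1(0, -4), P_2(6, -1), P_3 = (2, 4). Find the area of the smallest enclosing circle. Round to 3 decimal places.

Side lengths²: P_1P_2² = 45, P_1P_3² = 68, P_2P_3² = 41.
Since P_1P_3² = 68 < 45 + 41 = 86, the triangle is acute, so the smallest enclosing circle is the circumcircle.
Circumcentre = (13/7, -3/14), r² = 3485/196.
Area = π·r² = π·3485/196 ≈ 55.859.

55.859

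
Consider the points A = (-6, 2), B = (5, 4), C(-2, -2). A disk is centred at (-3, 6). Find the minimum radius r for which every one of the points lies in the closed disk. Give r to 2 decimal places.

The required radius is the distance from (-3, 6) to the farthest point.
Squared distances: 25, 68, 65.
Maximum is 68, attained at B.
r = √68 ≈ 8.25.

8.25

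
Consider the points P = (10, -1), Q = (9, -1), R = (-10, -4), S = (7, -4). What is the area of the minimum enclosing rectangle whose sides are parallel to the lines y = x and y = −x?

In coordinates u = x + y, v = x − y the rectangle is axis-aligned; the map (x,y)→(u,v) scales areas by 2.
u-values: 9, 8, -14, 3; range = 9 − (-14) = 23.
v-values: 11, 10, -6, 11; range = 11 − (-6) = 17.
Area = (23 × 17) / 2 = 195.5.

195.5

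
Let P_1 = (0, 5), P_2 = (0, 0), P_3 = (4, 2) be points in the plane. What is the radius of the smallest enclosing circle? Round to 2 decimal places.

Side lengths²: P_1P_2² = 25, P_1P_3² = 25, P_2P_3² = 20.
Since P_1P_3² = 25 < 25 + 20 = 45, the triangle is acute, so the smallest enclosing circle is the circumcircle.
Circumcentre = (1.25, 2.5), r² = 7.8125.
r = √(7.8125) ≈ 2.80.

2.80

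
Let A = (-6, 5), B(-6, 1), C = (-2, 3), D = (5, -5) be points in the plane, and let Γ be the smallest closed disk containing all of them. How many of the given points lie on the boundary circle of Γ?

By Welzl's lemma the MEC is supported by two points (diametrically opposite) or three points (on a circumcircle).
The farthest pair is A–D with squared distance 221. The circle on this segment as diameter has centre (-0.5, 0) and r² = 221/4 = 55.25.
Check B: distance² to centre = 31.25 ≤ 55.25, so it lies inside.
All remaining points lie in this disk, and no smaller disk contains both endpoints, so this is the minimum enclosing circle.
The points at distance exactly r from the centre are A, D — 2 points.

2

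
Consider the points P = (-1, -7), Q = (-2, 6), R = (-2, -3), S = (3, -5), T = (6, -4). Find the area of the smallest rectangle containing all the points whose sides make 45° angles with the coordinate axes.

108

In coordinates u = x + y, v = x − y the rectangle is axis-aligned; the map (x,y)→(u,v) scales areas by 2.
u-values: -8, 4, -5, -2, 2; range = 4 − (-8) = 12.
v-values: 6, -8, 1, 8, 10; range = 10 − (-8) = 18.
Area = (12 × 18) / 2 = 108.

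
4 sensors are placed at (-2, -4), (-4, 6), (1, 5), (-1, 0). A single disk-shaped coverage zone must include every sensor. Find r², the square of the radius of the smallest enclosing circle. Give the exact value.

The minimum enclosing circle of a finite set is fixed by two of the points (as a diameter) or three (as a circumcircle).
The minimum enclosing circle is determined by three boundary points: (-2, -4), (-4, 6), (1, 5).
Their circumcentre is (-2.375, 1.125) with r² = 26.40625.
The farthest remaining point (-1, 0) is at distance² 3.15625 ≤ 26.40625.

26.40625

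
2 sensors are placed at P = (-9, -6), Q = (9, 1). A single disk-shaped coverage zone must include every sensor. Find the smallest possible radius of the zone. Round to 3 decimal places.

The smallest circle enclosing two points has them as diameter endpoints.
Centre = midpoint = (0, -2.5); r² = |PQ|²/4 = 373/4 = 93.25.
r = √(93.25) ≈ 9.657.

9.657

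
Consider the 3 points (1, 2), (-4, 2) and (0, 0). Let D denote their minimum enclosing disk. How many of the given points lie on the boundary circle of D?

3

Call the three points A, B, C in the order given.
Side lengths²: AB² = 25, AC² = 5, BC² = 20.
Since AB² = 25 ≥ 20 + 5 = 25, the angle opposite AB is not acute, so the smallest enclosing circle has AB as diameter.
Centre = midpoint of AB = (-1.5, 2), r² = 25/4 = 6.25.
The points at distance exactly r from the centre are (1, 2), (-4, 2), (0, 0) — 3 points.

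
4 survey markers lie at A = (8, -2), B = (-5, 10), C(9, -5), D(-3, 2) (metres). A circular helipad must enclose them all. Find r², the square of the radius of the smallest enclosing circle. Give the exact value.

105.25

The minimum enclosing circle of a finite set is fixed by two of the points (as a diameter) or three (as a circumcircle).
The farthest pair is B–C with squared distance 421. The circle on this segment as diameter has centre (2, 2.5) and r² = 421/4 = 105.25.
Check A: distance² to centre = 56.25 ≤ 105.25, so it lies inside.
All remaining points lie in this disk, and no smaller disk contains both endpoints, so this is the minimum enclosing circle.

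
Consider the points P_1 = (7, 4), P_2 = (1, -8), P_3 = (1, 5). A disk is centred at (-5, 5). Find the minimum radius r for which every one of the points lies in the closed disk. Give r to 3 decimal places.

14.318

The required radius is the distance from (-5, 5) to the farthest point.
Squared distances: 145, 205, 36.
Maximum is 205, attained at P_2.
r = √205 ≈ 14.318.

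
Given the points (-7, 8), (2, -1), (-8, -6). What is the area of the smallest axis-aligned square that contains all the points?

196

The bounding box has width 10 and height 14.
An axis-aligned square enclosing the set must have side ≥ max(width, height).
So the minimum side is max(10, 14) = 14.
Area = 14² = 196.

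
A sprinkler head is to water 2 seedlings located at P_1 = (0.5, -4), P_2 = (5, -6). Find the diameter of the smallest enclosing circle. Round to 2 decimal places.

4.92

The smallest circle enclosing two points has them as diameter endpoints.
Centre = midpoint = (2.75, -5); r² = |P_1P_2|²/4 = 24.25/4 = 6.0625.
Diameter = 2r = 2√(6.0625) ≈ 4.92.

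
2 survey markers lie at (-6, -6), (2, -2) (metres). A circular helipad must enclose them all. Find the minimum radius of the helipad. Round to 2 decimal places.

The smallest circle enclosing two points has them as diameter endpoints.
Centre = midpoint = (-2, -4); r² = |(-6, -6)−(2, -2)|²/4 = 80/4 = 20.
r = √20 ≈ 4.47.

4.47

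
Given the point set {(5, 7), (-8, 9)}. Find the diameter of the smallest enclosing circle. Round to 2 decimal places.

13.15

The smallest circle enclosing two points has them as diameter endpoints.
Centre = midpoint = (-1.5, 8); r² = |(5, 7)−(-8, 9)|²/4 = 173/4 = 43.25.
Diameter = 2r = 2√(43.25) ≈ 13.15.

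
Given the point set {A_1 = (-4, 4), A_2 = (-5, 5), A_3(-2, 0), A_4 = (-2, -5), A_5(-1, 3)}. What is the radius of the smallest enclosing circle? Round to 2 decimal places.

A smallest enclosing disk is always determined by at most three of the input points on its boundary.
The farthest pair is A_2–A_4 with squared distance 109. The circle on this segment as diameter has centre (-3.5, 0) and r² = 109/4 = 27.25.
Check A_1: distance² to centre = 16.25 ≤ 27.25, so it lies inside.
All remaining points lie in this disk, and no smaller disk contains both endpoints, so this is the minimum enclosing circle.
r = √(27.25) ≈ 5.22.

5.22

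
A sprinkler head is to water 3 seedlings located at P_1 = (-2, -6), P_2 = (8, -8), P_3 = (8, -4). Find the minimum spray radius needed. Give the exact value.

5.2

Side lengths²: P_1P_2² = 104, P_1P_3² = 104, P_2P_3² = 16.
Since P_1P_3² = 104 < 104 + 16 = 120, the triangle is acute, so the smallest enclosing circle is the circumcircle.
Circumcentre = (3.2, -6), r² = 27.04.
r = √(27.04) = 5.2.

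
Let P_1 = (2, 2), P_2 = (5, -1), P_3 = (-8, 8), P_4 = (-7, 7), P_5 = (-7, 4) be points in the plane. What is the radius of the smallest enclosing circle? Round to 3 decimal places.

7.906

A smallest enclosing disk is always determined by at most three of the input points on its boundary.
The farthest pair is P_2–P_3 with squared distance 250. The circle on this segment as diameter has centre (-1.5, 3.5) and r² = 250/4 = 62.5.
Check P_1: distance² to centre = 14.5 ≤ 62.5, so it lies inside.
All remaining points lie in this disk, and no smaller disk contains both endpoints, so this is the minimum enclosing circle.
r = √(62.5) ≈ 7.906.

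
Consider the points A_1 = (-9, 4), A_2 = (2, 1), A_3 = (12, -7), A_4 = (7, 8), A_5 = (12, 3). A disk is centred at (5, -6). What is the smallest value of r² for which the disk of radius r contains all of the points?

296

The required radius is the distance from (5, -6) to the farthest point.
Squared distances: 296, 58, 50, 200, 130.
Maximum is 296, attained at A_1.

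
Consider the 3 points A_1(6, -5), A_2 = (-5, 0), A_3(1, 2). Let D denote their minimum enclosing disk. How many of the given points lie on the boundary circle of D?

2

Side lengths²: A_1A_2² = 146, A_1A_3² = 74, A_2A_3² = 40.
Since A_1A_2² = 146 ≥ 74 + 40 = 114, the angle opposite A_1A_2 is not acute, so the smallest enclosing circle has A_1A_2 as diameter.
Centre = midpoint of A_1A_2 = (0.5, -2.5), r² = 146/4 = 36.5.
The points at distance exactly r from the centre are A_1, A_2 — 2 points.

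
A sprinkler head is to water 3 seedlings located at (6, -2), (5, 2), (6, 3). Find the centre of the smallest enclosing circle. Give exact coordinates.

(6, 0.5)

Call the three points A, B, C in the order given.
Side lengths²: AB² = 17, AC² = 25, BC² = 2.
Since AC² = 25 ≥ 17 + 2 = 19, the angle opposite AC is not acute, so the smallest enclosing circle has AC as diameter.
Centre = midpoint of AC = (6, 0.5), r² = 25/4 = 6.25.
Centre = (6, 0.5).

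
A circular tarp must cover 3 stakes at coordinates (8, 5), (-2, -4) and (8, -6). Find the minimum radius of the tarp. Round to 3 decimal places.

6.860

Call the three points A, B, C in the order given.
Side lengths²: AB² = 181, AC² = 121, BC² = 104.
Since AB² = 181 < 121 + 104 = 225, the triangle is acute, so the smallest enclosing circle is the circumcircle.
Circumcentre = (3.9, -0.5), r² = 47.06.
r = √(47.06) ≈ 6.860.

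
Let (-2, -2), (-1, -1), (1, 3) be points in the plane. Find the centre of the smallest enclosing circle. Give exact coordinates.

Call the three points A, B, C in the order given.
Side lengths²: AB² = 2, AC² = 34, BC² = 20.
Since AC² = 34 ≥ 20 + 2 = 22, the angle opposite AC is not acute, so the smallest enclosing circle has AC as diameter.
Centre = midpoint of AC = (-0.5, 0.5), r² = 34/4 = 8.5.
Centre = (-0.5, 0.5).

(-0.5, 0.5)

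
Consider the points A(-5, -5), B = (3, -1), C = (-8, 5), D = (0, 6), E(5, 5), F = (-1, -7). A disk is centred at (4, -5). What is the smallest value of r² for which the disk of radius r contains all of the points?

244

The required radius is the distance from (4, -5) to the farthest point.
Squared distances: 81, 17, 244, 137, 101, 29.
Maximum is 244, attained at C.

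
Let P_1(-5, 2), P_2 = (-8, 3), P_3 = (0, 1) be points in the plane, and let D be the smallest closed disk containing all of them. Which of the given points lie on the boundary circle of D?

P_2, P_3

Side lengths²: P_1P_2² = 10, P_1P_3² = 26, P_2P_3² = 68.
Since P_2P_3² = 68 ≥ 26 + 10 = 36, the angle opposite P_2P_3 is not acute, so the smallest enclosing circle has P_2P_3 as diameter.
Centre = midpoint of P_2P_3 = (-4, 2), r² = 68/4 = 17.
The points at distance exactly r from the centre are P_2, P_3 — 2 points.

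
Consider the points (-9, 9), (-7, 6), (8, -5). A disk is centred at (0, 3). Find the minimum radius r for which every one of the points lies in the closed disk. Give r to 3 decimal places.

11.314

The required radius is the distance from (0, 3) to the farthest point.
Squared distances: 117, 58, 128.
Maximum is 128, attained at (8, -5).
r = √128 ≈ 11.314.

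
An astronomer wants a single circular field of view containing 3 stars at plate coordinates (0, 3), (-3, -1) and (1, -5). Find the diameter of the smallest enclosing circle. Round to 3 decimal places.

8.062

Call the three points A, B, C in the order given.
Side lengths²: AB² = 25, AC² = 65, BC² = 32.
Since AC² = 65 ≥ 32 + 25 = 57, the angle opposite AC is not acute, so the smallest enclosing circle has AC as diameter.
Centre = midpoint of AC = (0.5, -1), r² = 65/4 = 16.25.
Diameter = 2r = 2√(16.25) ≈ 8.062.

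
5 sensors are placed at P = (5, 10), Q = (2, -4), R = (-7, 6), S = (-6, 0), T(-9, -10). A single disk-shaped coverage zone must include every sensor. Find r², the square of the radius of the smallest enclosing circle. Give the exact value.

149

The minimum enclosing circle of a finite set is fixed by two of the points (as a diameter) or three (as a circumcircle).
The farthest pair is P–T with squared distance 596. The circle on this segment as diameter has centre (-2, 0) and r² = 596/4 = 149.
Check Q: distance² to centre = 32 ≤ 149, so it lies inside.
All remaining points lie in this disk, and no smaller disk contains both endpoints, so this is the minimum enclosing circle.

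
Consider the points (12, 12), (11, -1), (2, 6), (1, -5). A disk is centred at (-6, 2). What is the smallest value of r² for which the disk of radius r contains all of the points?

The required radius is the distance from (-6, 2) to the farthest point.
Squared distances: 424, 298, 80, 98.
Maximum is 424, attained at (12, 12).

424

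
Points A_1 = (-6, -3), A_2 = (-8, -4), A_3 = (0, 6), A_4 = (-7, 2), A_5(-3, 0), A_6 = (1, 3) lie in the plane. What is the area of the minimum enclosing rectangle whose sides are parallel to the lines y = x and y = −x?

63

In coordinates u = x + y, v = x − y the rectangle is axis-aligned; the map (x,y)→(u,v) scales areas by 2.
u-values: -9, -12, 6, -5, -3, 4; range = 6 − (-12) = 18.
v-values: -3, -4, -6, -9, -3, -2; range = -2 − (-9) = 7.
Area = (18 × 7) / 2 = 63.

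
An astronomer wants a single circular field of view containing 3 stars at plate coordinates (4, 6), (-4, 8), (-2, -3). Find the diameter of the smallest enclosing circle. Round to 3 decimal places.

Call the three points A, B, C in the order given.
Side lengths²: AB² = 68, AC² = 117, BC² = 125.
Since BC² = 125 < 117 + 68 = 185, the triangle is acute, so the smallest enclosing circle is the circumcircle.
Circumcentre = (-29/28, 20/7), r² = 27625/784.
Diameter = 2r = 2√(27625/784) ≈ 11.872.

11.872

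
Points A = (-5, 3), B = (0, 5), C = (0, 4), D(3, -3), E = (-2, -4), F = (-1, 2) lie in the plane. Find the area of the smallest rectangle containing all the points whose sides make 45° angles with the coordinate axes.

77

In coordinates u = x + y, v = x − y the rectangle is axis-aligned; the map (x,y)→(u,v) scales areas by 2.
u-values: -2, 5, 4, 0, -6, 1; range = 5 − (-6) = 11.
v-values: -8, -5, -4, 6, 2, -3; range = 6 − (-8) = 14.
Area = (11 × 14) / 2 = 77.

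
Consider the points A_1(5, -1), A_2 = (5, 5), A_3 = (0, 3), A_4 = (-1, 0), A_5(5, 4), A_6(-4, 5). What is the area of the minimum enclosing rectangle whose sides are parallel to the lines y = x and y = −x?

82.5

In coordinates u = x + y, v = x − y the rectangle is axis-aligned; the map (x,y)→(u,v) scales areas by 2.
u-values: 4, 10, 3, -1, 9, 1; range = 10 − (-1) = 11.
v-values: 6, 0, -3, -1, 1, -9; range = 6 − (-9) = 15.
Area = (11 × 15) / 2 = 82.5.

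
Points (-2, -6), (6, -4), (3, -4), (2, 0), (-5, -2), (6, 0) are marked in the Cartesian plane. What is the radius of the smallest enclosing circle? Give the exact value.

The minimum enclosing circle is determined by three boundary points: (6, -4), (-5, -2), (6, 0).
Their circumcentre is (15/22, -2) with r² = 15625/484.
The farthest remaining point (-2, -6) is at distance² 11225/484 ≤ 15625/484.
r = √(15625/484) = 125/22.

125/22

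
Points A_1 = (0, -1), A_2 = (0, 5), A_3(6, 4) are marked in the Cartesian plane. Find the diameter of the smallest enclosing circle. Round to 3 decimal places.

7.918

Side lengths²: A_1A_2² = 36, A_1A_3² = 61, A_2A_3² = 37.
Since A_1A_3² = 61 < 37 + 36 = 73, the triangle is acute, so the smallest enclosing circle is the circumcircle.
Circumcentre = (31/12, 2), r² = 2257/144.
Diameter = 2r = 2√(2257/144) ≈ 7.918.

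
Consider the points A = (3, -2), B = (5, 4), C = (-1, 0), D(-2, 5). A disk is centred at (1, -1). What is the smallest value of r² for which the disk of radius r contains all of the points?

The required radius is the distance from (1, -1) to the farthest point.
Squared distances: 5, 41, 5, 45.
Maximum is 45, attained at D.

45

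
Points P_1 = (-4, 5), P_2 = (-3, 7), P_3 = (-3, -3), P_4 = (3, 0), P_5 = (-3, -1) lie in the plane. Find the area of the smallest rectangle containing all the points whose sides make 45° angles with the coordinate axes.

In coordinates u = x + y, v = x − y the rectangle is axis-aligned; the map (x,y)→(u,v) scales areas by 2.
u-values: 1, 4, -6, 3, -4; range = 4 − (-6) = 10.
v-values: -9, -10, 0, 3, -2; range = 3 − (-10) = 13.
Area = (10 × 13) / 2 = 65.

65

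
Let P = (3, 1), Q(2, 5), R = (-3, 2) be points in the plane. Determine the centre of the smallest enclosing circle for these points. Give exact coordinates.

Side lengths²: PQ² = 17, PR² = 37, QR² = 34.
Since PR² = 37 < 34 + 17 = 51, the triangle is acute, so the smallest enclosing circle is the circumcircle.
Circumcentre = (7/46, 111/46), r² = 10693/1058.
Centre = (7/46, 111/46).

(7/46, 111/46)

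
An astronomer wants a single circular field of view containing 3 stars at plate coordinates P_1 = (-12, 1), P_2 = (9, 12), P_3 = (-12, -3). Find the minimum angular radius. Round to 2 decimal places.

12.90

Side lengths²: P_1P_2² = 562, P_1P_3² = 16, P_2P_3² = 666.
Since P_2P_3² = 666 ≥ 562 + 16 = 578, the angle opposite P_2P_3 is not acute, so the smallest enclosing circle has P_2P_3 as diameter.
Centre = midpoint of P_2P_3 = (-1.5, 4.5), r² = 666/4 = 166.5.
r = √(166.5) ≈ 12.90.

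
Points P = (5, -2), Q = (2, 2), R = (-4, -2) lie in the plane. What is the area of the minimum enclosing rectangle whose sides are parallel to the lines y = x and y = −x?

In coordinates u = x + y, v = x − y the rectangle is axis-aligned; the map (x,y)→(u,v) scales areas by 2.
u-values: 3, 4, -6; range = 4 − (-6) = 10.
v-values: 7, 0, -2; range = 7 − (-2) = 9.
Area = (10 × 9) / 2 = 45.

45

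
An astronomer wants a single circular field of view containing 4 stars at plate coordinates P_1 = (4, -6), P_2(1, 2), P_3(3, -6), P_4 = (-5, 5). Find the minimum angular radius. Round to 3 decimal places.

A smallest enclosing disk is always determined by at most three of the input points on its boundary.
The farthest pair is P_1–P_4 with squared distance 202. The circle on this segment as diameter has centre (-0.5, -0.5) and r² = 202/4 = 50.5.
Check P_2: distance² to centre = 8.5 ≤ 50.5, so it lies inside.
All remaining points lie in this disk, and no smaller disk contains both endpoints, so this is the minimum enclosing circle.
r = √(50.5) ≈ 7.106.

7.106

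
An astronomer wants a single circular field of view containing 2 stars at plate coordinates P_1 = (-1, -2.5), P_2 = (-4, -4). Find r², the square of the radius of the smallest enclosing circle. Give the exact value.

The smallest circle enclosing two points has them as diameter endpoints.
Centre = midpoint = (-2.5, -3.25); r² = |P_1P_2|²/4 = 11.25/4 = 2.8125.

2.8125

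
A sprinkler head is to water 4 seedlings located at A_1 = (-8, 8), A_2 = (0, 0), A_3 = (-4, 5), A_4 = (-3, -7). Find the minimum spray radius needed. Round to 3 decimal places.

7.906

The minimum enclosing circle of a finite set is fixed by two of the points (as a diameter) or three (as a circumcircle).
The farthest pair is A_1–A_4 with squared distance 250. The circle on this segment as diameter has centre (-5.5, 0.5) and r² = 250/4 = 62.5.
Check A_2: distance² to centre = 30.5 ≤ 62.5, so it lies inside.
All remaining points lie in this disk, and no smaller disk contains both endpoints, so this is the minimum enclosing circle.
r = √(62.5) ≈ 7.906.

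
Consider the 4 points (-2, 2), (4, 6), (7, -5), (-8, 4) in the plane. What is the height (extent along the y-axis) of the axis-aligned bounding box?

11

max y = 6, min y = -5, so height = 11.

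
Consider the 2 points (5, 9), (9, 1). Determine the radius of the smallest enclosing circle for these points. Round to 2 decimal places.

4.47

The smallest circle enclosing two points has them as diameter endpoints.
Centre = midpoint = (7, 5); r² = |(5, 9)−(9, 1)|²/4 = 80/4 = 20.
r = √20 ≈ 4.47.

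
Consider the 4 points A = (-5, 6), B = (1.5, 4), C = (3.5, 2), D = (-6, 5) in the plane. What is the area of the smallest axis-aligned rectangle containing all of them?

38

x ranges over [-6, 3.5], width 9.5.
y ranges over [2, 6], height 4.
Area = 9.5 × 4 = 38.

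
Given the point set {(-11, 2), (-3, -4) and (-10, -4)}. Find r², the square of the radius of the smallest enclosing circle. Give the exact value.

Call the three points A, B, C in the order given.
Side lengths²: AB² = 100, AC² = 37, BC² = 49.
Since AB² = 100 ≥ 49 + 37 = 86, the angle opposite AB is not acute, so the smallest enclosing circle has AB as diameter.
Centre = midpoint of AB = (-7, -1), r² = 100/4 = 25.

25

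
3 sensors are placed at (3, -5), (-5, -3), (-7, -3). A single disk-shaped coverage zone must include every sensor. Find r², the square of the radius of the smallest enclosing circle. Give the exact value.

Call the three points A, B, C in the order given.
Side lengths²: AB² = 68, AC² = 104, BC² = 4.
Since AC² = 104 ≥ 68 + 4 = 72, the angle opposite AC is not acute, so the smallest enclosing circle has AC as diameter.
Centre = midpoint of AC = (-2, -4), r² = 104/4 = 26.

26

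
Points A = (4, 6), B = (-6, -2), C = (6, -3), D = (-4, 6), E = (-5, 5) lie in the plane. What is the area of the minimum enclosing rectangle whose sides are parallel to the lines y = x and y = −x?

In coordinates u = x + y, v = x − y the rectangle is axis-aligned; the map (x,y)→(u,v) scales areas by 2.
u-values: 10, -8, 3, 2, 0; range = 10 − (-8) = 18.
v-values: -2, -4, 9, -10, -10; range = 9 − (-10) = 19.
Area = (18 × 19) / 2 = 171.

171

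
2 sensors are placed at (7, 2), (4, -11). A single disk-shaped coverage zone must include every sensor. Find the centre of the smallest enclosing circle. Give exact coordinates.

The smallest circle enclosing two points has them as diameter endpoints.
Centre = midpoint = (5.5, -4.5); r² = |(7, 2)−(4, -11)|²/4 = 178/4 = 44.5.
Centre = (5.5, -4.5).

(5.5, -4.5)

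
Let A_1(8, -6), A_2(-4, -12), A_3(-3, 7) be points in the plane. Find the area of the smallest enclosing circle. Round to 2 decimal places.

301.14

Side lengths²: A_1A_2² = 180, A_1A_3² = 290, A_2A_3² = 362.
Since A_2A_3² = 362 < 290 + 180 = 470, the triangle is acute, so the smallest enclosing circle is the circumcircle.
Circumcentre = (-44/37, -97/37), r² = 131225/1369.
Area = π·r² = π·131225/1369 ≈ 301.14.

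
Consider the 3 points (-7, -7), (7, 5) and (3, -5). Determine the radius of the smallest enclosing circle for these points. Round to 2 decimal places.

Call the three points A, B, C in the order given.
Side lengths²: AB² = 340, AC² = 104, BC² = 116.
Since AB² = 340 ≥ 116 + 104 = 220, the angle opposite AB is not acute, so the smallest enclosing circle has AB as diameter.
Centre = midpoint of AB = (0, -1), r² = 340/4 = 85.
r = √85 ≈ 9.22.

9.22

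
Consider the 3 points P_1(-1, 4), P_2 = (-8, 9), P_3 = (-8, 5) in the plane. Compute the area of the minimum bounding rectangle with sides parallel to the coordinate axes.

x ranges over [-8, -1], width 7.
y ranges over [4, 9], height 5.
Area = 7 × 5 = 35.

35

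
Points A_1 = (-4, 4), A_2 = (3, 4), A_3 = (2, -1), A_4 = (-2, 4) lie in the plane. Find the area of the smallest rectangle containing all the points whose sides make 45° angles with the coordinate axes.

In coordinates u = x + y, v = x − y the rectangle is axis-aligned; the map (x,y)→(u,v) scales areas by 2.
u-values: 0, 7, 1, 2; range = 7 − 0 = 7.
v-values: -8, -1, 3, -6; range = 3 − (-8) = 11.
Area = (7 × 11) / 2 = 38.5.

38.5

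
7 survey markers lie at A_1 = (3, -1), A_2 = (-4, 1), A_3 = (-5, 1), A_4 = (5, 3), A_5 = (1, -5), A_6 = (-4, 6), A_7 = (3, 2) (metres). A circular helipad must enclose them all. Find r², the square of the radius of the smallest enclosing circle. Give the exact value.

1825/49

A smallest enclosing disk is always determined by at most three of the input points on its boundary.
The minimum enclosing circle is determined by three boundary points: A_4, A_5, A_6.
Their circumcentre is (-5/7, 6/7) with r² = 1825/49.
The farthest remaining point A_3 is at distance² 901/49 ≤ 1825/49.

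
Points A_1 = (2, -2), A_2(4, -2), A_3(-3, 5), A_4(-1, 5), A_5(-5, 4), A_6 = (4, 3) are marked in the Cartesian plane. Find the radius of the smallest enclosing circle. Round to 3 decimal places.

A smallest enclosing disk is always determined by at most three of the input points on its boundary.
The farthest pair is A_2–A_5 with squared distance 117. The circle on this segment as diameter has centre (-0.5, 1) and r² = 117/4 = 29.25.
Check A_1: distance² to centre = 15.25 ≤ 29.25, so it lies inside.
All remaining points lie in this disk, and no smaller disk contains both endpoints, so this is the minimum enclosing circle.
r = √(29.25) ≈ 5.408.

5.408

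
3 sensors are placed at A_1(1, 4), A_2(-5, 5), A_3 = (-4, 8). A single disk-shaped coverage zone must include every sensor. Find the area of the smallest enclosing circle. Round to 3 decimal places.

33.004

Side lengths²: A_1A_2² = 37, A_1A_3² = 41, A_2A_3² = 10.
Since A_1A_3² = 41 < 37 + 10 = 47, the triangle is acute, so the smallest enclosing circle is the circumcircle.
Circumcentre = (-69/38, 213/38), r² = 7585/722.
Area = π·r² = π·7585/722 ≈ 33.004.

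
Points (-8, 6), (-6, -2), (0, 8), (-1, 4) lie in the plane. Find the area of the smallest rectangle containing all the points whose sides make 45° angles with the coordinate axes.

In coordinates u = x + y, v = x − y the rectangle is axis-aligned; the map (x,y)→(u,v) scales areas by 2.
u-values: -2, -8, 8, 3; range = 8 − (-8) = 16.
v-values: -14, -4, -8, -5; range = -4 − (-14) = 10.
Area = (16 × 10) / 2 = 80.

80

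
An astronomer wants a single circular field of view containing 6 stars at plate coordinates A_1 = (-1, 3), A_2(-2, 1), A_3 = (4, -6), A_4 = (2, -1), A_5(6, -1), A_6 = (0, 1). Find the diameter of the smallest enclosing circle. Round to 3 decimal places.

10.296

A smallest enclosing disk is always determined by at most three of the input points on its boundary.
The farthest pair is A_1–A_3 with squared distance 106. The circle on this segment as diameter has centre (1.5, -1.5) and r² = 106/4 = 26.5.
Check A_2: distance² to centre = 18.5 ≤ 26.5, so it lies inside.
All remaining points lie in this disk, and no smaller disk contains both endpoints, so this is the minimum enclosing circle.
Diameter = 2r = 2√(26.5) ≈ 10.296.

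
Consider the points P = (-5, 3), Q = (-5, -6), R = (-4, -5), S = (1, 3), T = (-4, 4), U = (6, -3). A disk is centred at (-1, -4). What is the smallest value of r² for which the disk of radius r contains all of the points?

73

The required radius is the distance from (-1, -4) to the farthest point.
Squared distances: 65, 20, 10, 53, 73, 50.
Maximum is 73, attained at T.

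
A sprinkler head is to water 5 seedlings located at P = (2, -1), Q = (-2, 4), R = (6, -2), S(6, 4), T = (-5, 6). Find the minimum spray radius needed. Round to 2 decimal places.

The minimum enclosing circle of a finite set is fixed by two of the points (as a diameter) or three (as a circumcircle).
The farthest pair is R–T with squared distance 185. The circle on this segment as diameter has centre (0.5, 2) and r² = 185/4 = 46.25.
Check P: distance² to centre = 11.25 ≤ 46.25, so it lies inside.
All remaining points lie in this disk, and no smaller disk contains both endpoints, so this is the minimum enclosing circle.
r = √(46.25) ≈ 6.80.

6.80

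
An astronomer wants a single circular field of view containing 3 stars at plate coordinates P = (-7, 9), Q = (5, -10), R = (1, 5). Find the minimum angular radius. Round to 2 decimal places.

Side lengths²: PQ² = 505, PR² = 80, QR² = 241.
Since PQ² = 505 ≥ 241 + 80 = 321, the angle opposite PQ is not acute, so the smallest enclosing circle has PQ as diameter.
Centre = midpoint of PQ = (-1, -0.5), r² = 505/4 = 126.25.
r = √(126.25) ≈ 11.24.

11.24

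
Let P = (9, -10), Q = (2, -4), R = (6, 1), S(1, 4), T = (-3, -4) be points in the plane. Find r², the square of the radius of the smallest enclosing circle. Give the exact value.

65

A smallest enclosing disk is always determined by at most three of the input points on its boundary.
The farthest pair is P–S with squared distance 260. The circle on this segment as diameter has centre (5, -3) and r² = 260/4 = 65.
Check Q: distance² to centre = 10 ≤ 65, so it lies inside.
All remaining points lie in this disk, and no smaller disk contains both endpoints, so this is the minimum enclosing circle.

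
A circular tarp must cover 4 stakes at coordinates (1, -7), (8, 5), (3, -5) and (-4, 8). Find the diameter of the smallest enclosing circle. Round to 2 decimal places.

16.47

A smallest enclosing disk is always determined by at most three of the input points on its boundary.
The minimum enclosing circle is determined by three boundary points: (1, -7), (8, 5), (-4, 8).
Their circumcentre is (15/22, 27/22) with r² = 16405/242.
The farthest remaining point (3, -5) is at distance² 10685/242 ≤ 16405/242.
Diameter = 2r = 2√(16405/242) ≈ 16.47.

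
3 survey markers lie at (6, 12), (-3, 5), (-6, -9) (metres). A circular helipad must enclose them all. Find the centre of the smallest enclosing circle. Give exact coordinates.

(0, 1.5)

Call the three points A, B, C in the order given.
Side lengths²: AB² = 130, AC² = 585, BC² = 205.
Since AC² = 585 ≥ 205 + 130 = 335, the angle opposite AC is not acute, so the smallest enclosing circle has AC as diameter.
Centre = midpoint of AC = (0, 1.5), r² = 585/4 = 146.25.
Centre = (0, 1.5).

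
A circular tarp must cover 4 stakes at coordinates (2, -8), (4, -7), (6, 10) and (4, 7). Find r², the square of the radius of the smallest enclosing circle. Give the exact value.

The minimum enclosing circle of a finite set is fixed by two of the points (as a diameter) or three (as a circumcircle).
The farthest pair is (2, -8)–(6, 10) with squared distance 340. The circle on this segment as diameter has centre (4, 1) and r² = 340/4 = 85.
Check (4, -7): distance² to centre = 64 ≤ 85, so it lies inside.
All remaining points lie in this disk, and no smaller disk contains both endpoints, so this is the minimum enclosing circle.

85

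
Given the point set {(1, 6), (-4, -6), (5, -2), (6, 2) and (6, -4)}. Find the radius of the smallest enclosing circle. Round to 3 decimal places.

The minimum enclosing circle of a finite set is fixed by two of the points (as a diameter) or three (as a circumcircle).
The minimum enclosing circle is determined by three boundary points: (1, 6), (-4, -6), (6, -4).
Their circumcentre is (3/22, -15/22) with r² = 10985/242.
The farthest remaining point (6, 2) is at distance² 10061/242 ≤ 10985/242.
r = √(10985/242) ≈ 6.737.

6.737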